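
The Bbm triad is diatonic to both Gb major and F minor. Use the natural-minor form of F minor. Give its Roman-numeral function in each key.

iii in Gb major; iv in F minor

The scale of Gb major is Gb Ab Bb Cb Db Eb F; Bb is degree 3, and the triad built there (Bb-Db-F) is minor, so it is iii.
The scale of F minor (natural minor) is F G Ab Bb C Db Eb; Bb is degree 4, and the triad built there (Bb-Db-F) is minor, so it is iv.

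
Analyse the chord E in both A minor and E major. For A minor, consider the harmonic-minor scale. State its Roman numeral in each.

The scale of A minor (harmonic minor) is A B C D E F G#; E is degree 5, and the triad built there (E-G#-B) is major, so it is V.
The scale of E major is E F# G# A B C# D#; E is degree 1, and the triad built there (E-G#-B) is major, so it is I.

V in A minor; I in E major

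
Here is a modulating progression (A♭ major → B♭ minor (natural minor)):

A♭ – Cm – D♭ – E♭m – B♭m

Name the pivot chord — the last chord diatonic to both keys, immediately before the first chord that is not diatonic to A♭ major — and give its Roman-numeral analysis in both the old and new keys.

Chords diatonic to A♭ major: A♭, B♭m, Cm, D♭, E♭, Fm, Gdim.
Reading the progression, the first chord not in that set is E♭m, so the modulation leaves A♭ major there.
The chord immediately before E♭m is D♭, which is diatonic to both keys: IV in A♭ major and III in B♭ minor.

D♭ — IV in A♭ major, III in B♭ minor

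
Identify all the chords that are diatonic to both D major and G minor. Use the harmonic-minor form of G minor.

D

Triads in D major: D (I), Em (ii), F#m (iii), G (IV), A (V), Bm (vi), C#dim (vii°).
Triads in G minor (harmonic minor): Gm (i), Adim (ii°), Bbaug (III+), Cm (iv), D (V), Eb (VI), F#dim (vii°).
Shared triads with their functions: D (I in D major, V in G minor).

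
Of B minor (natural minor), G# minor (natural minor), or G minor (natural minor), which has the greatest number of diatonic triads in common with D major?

B minor

Triads of D major: D major (I), E minor (ii), F# minor (iii), G major (IV), A major (V), B minor (vi), C# diminished (vii°).
B minor (natural minor) shares 7: D, Em, F#m, G, A, Bm, C#dim.
G# minor (natural minor) shares 0: none.
G minor (natural minor) shares 0: none.
The most common triads (7) are shared with B minor.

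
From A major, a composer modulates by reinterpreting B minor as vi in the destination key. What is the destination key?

The numeral vi denotes a minor triad on scale degree 6. With B on degree 6, the tonic of the new key is D.
Degree 6 carries a minor triad in major keys, so the destination is D major.
Check: the diatonic triads of D major are D (I), Em (ii), F♯m (iii), G (IV), A (V), Bm (vi), C♯dim (vii°) — B minor is indeed vi.

D major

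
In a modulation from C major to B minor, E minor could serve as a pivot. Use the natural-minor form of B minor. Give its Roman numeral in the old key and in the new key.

The scale of C major is C D E F G A B; E is degree 3, and the triad built there (E-G-B) is minor, so it is iii.
The scale of B minor (natural minor) is B C♯ D E F♯ G A; E is degree 4, and the triad built there (E-G-B) is minor, so it is iv.

iii in C major; iv in B minor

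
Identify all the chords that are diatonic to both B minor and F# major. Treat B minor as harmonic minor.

Triads in B minor (harmonic minor): Bm (i), C#dim (ii°), Daug (III+), Em (iv), F# (V), G (VI), A#dim (vii°).
Triads in F# major: F# (I), G#m (ii), A#m (iii), B (IV), C# (V), D#m (vi), E#dim (vii°).
Shared triads with their functions: F# (V in B minor, I in F# major).

F#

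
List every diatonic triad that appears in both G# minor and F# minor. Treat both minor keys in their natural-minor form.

C#m, E

Triads in G# minor (natural minor): G#m (i), A#dim (ii°), B (III), C#m (iv), D#m (v), E (VI), F# (VII).
Triads in F# minor (natural minor): F#m (i), G#dim (ii°), A (III), Bm (iv), C#m (v), D (VI), E (VII).
Shared triads with their functions: C#m (iv in G# minor, v in F# minor); E (VI in G# minor, VII in F# minor).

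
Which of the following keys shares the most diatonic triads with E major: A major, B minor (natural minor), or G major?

A major

Triads of E major: E major (I), F# minor (ii), G# minor (iii), A major (IV), B major (V), C# minor (vi), D# diminished (vii°).
A major shares 4: E, F#m, A, C#m.
B minor (natural minor) shares 2: F#m, A.
G major shares 0: none.
The most common triads (4) are shared with A major.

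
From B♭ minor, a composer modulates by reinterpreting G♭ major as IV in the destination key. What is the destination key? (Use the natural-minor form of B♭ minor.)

D♭ major

The numeral IV denotes a major triad on scale degree 4. With G♭ on degree 4, the tonic of the new key is D♭.
Degree 4 carries a major triad in major keys, so the destination is D♭ major.
Check: the diatonic triads of D♭ major are D♭ (I), E♭m (ii), Fm (iii), G♭ (IV), A♭ (V), B♭m (vi), Cdim (vii°) — G♭ major is indeed IV.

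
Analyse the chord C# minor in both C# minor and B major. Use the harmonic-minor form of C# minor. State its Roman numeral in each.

The scale of C# minor (harmonic minor) is C# D# E F# G# A B#; C# is degree 1, and the triad built there (C#-E-G#) is minor, so it is i.
The scale of B major is B C# D# E F# G# A#; C# is degree 2, and the triad built there (C#-E-G#) is minor, so it is ii.

i in C# minor; ii in B major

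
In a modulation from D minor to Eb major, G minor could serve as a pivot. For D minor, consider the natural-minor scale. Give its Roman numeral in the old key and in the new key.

iv in D minor; iii in Eb major

The scale of D minor (natural minor) is D E F G A Bb C; G is degree 4, and the triad built there (G-Bb-D) is minor, so it is iv.
The scale of Eb major is Eb F G Ab Bb C D; G is degree 3, and the triad built there (G-Bb-D) is minor, so it is iii.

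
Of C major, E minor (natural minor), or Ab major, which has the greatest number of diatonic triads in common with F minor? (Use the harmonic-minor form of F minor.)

Ab major

Triads of F minor (harmonic minor): F minor (i), G diminished (ii°), Ab augmented (III+), Bb minor (iv), C major (V), Db major (VI), E diminished (vii°).
C major shares 1: C.
E minor (natural minor) shares 1: C.
Ab major shares 4: Fm, Gdim, Bbm, Db.
The most common triads (4) are shared with Ab major.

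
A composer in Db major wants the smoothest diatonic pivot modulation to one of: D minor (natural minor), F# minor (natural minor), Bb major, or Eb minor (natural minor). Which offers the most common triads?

Eb minor

Triads of Db major: Db (I), Ebm (ii), Fm (iii), Gb (IV), Ab (V), Bbm (vi), Cdim (vii°).
D minor (natural minor) shares 0: none.
F# minor (natural minor) shares 0: none.
Bb major shares 0: none.
Eb minor (natural minor) shares 4: Db, Ebm, Gb, Bbm.
The most common triads (4) are shared with Eb minor.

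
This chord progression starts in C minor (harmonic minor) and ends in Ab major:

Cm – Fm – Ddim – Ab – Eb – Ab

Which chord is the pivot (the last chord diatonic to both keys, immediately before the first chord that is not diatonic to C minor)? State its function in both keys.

Chords diatonic to C minor: Cm, Ddim, Ebaug, Fm, G, Ab, Bdim.
Reading the progression, the first chord not in that set is Eb, so the modulation leaves C minor there.
The chord immediately before Eb is Ab, which is diatonic to both keys: VI in C minor and I in Ab major.

Ab — VI in C minor, I in Ab major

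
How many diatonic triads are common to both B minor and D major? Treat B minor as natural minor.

Diatonic triads of B minor (natural minor): Bm (i), C#dim (ii°), D (III), Em (iv), F#m (v), G (VI), A (VII).
Diatonic triads of D major: D (I), Em (ii), F#m (iii), G (IV), A (V), Bm (vi), C#dim (vii°).
Matching root and quality in both lists: Bm, C#dim, D, Em, F#m, G, A.
That gives 7 common triads.

7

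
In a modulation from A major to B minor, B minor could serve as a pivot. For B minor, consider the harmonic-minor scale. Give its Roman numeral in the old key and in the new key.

The scale of A major is A B C# D E F# G#; B is degree 2, and the triad built there (B-D-F#) is minor, so it is ii.
The scale of B minor (harmonic minor) is B C# D E F# G A#; B is degree 1, and the triad built there (B-D-F#) is minor, so it is i.

ii in A major; i in B minor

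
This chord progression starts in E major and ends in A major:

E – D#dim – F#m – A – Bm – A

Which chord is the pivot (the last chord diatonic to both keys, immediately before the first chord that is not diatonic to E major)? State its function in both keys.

Chords diatonic to E major: E, F#m, G#m, A, B, C#m, D#dim.
Reading the progression, the first chord not in that set is Bm, so the modulation leaves E major there.
The chord immediately before Bm is A, which is diatonic to both keys: IV in E major and I in A major.

A — IV in E major, I in A major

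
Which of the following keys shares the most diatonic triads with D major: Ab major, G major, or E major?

G major

Triads of D major: D (I), Em (ii), F#m (iii), G (IV), A (V), Bm (vi), C#dim (vii°).
Ab major shares 0: none.
G major shares 4: D, Em, G, Bm.
E major shares 2: F#m, A.
The most common triads (4) are shared with G major.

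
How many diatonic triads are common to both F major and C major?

Diatonic triads of F major: F (I), Gm (ii), Am (iii), Bb (IV), C (V), Dm (vi), Edim (vii°).
Diatonic triads of C major: C (I), Dm (ii), Em (iii), F (IV), G (V), Am (vi), Bdim (vii°).
Matching root and quality in both lists: F, Am, C, Dm.
That gives 4 common triads.

4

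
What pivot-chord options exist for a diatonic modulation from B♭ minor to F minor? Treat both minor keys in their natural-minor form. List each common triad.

Triads in B♭ minor (natural minor): B♭m (i), Cdim (ii°), D♭ (III), E♭m (iv), Fm (v), G♭ (VI), A♭ (VII).
Triads in F minor (natural minor): Fm (i), Gdim (ii°), A♭ (III), B♭m (iv), Cm (v), D♭ (VI), E♭ (VII).
Shared triads with their functions: B♭m (i in B♭ minor, iv in F minor); D♭ (III in B♭ minor, VI in F minor); Fm (v in B♭ minor, i in F minor); A♭ (VII in B♭ minor, III in F minor).

B♭m, D♭, Fm, A♭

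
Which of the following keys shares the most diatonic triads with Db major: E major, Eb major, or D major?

Triads of Db major: Db (I), Ebm (ii), Fm (iii), Gb (IV), Ab (V), Bbm (vi), Cdim (vii°).
E major shares 0: none.
Eb major shares 2: Fm, Ab.
D major shares 0: none.
The most common triads (2) are shared with Eb major.

Eb major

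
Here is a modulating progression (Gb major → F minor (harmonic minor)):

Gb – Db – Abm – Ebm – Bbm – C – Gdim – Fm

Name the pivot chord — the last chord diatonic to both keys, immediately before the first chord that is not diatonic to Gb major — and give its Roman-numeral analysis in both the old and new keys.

Bbm — iii in Gb major, iv in F minor

Chords diatonic to Gb major: Gb, Abm, Bbm, Cb, Db, Ebm, Fdim.
Reading the progression, the first chord not in that set is C, so the modulation leaves Gb major there.
The chord immediately before C is Bbm, which is diatonic to both keys: iii in Gb major and iv in F minor.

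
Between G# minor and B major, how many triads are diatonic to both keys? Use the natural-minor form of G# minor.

Diatonic triads of G# minor (natural minor): G#m (i), A#dim (ii°), B (III), C#m (iv), D#m (v), E (VI), F# (VII).
Diatonic triads of B major: B (I), C#m (ii), D#m (iii), E (IV), F# (V), G#m (vi), A#dim (vii°).
Matching root and quality in both lists: G#m, A#dim, B, C#m, D#m, E, F#.
That gives 7 common triads.

7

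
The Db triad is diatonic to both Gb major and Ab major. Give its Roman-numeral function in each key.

The scale of Gb major is Gb Ab Bb Cb Db Eb F; Db is degree 5, and the triad built there (Db-F-Ab) is major, so it is V.
The scale of Ab major is Ab Bb C Db Eb F G; Db is degree 4, and the triad built there (Db-F-Ab) is major, so it is IV.

V in Gb major; IV in Ab major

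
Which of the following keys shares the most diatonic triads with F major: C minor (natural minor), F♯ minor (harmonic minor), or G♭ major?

C minor

Triads of F major: F (I), Gm (ii), Am (iii), B♭ (IV), C (V), Dm (vi), Edim (vii°).
C minor (natural minor) shares 2: Gm, B♭.
F♯ minor (harmonic minor) shares 0: none.
G♭ major shares 0: none.
The most common triads (2) are shared with C minor.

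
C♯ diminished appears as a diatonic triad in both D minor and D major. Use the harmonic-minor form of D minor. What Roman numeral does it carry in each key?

The scale of D minor (harmonic minor) is D E F G A B♭ C♯; C♯ is degree 7, and the triad built there (C♯-E-G) is diminished, so it is vii°.
The scale of D major is D E F♯ G A B C♯; C♯ is degree 7, and the triad built there (C♯-E-G) is diminished, so it is vii°.

vii° in D minor; vii° in D major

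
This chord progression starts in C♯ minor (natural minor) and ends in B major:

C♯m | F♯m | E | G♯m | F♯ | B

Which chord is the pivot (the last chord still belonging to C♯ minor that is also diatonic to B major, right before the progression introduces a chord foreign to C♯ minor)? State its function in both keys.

G♯m — v in C♯ minor, vi in B major

Chords diatonic to C♯ minor: C♯m, D♯dim, E, F♯m, G♯m, A, B.
Reading the progression, the first chord not in that set is F♯, so the modulation leaves C♯ minor there.
The chord immediately before F♯ is G♯m, which is diatonic to both keys: v in C♯ minor and vi in B major.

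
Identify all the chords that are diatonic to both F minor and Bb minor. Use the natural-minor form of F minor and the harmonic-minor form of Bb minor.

Bbm

Triads in F minor (natural minor): Fm (i), Gdim (ii°), Ab (III), Bbm (iv), Cm (v), Db (VI), Eb (VII).
Triads in Bb minor (harmonic minor): Bbm (i), Cdim (ii°), Dbaug (III+), Ebm (iv), F (V), Gb (VI), Adim (vii°).
Shared triads with their functions: Bbm (iv in F minor, i in Bb minor).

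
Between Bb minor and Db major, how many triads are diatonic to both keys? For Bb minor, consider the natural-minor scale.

Diatonic triads of Bb minor (natural minor): Bb minor (i), C diminished (ii°), Db major (III), Eb minor (iv), F minor (v), Gb major (VI), Ab major (VII).
Diatonic triads of Db major: Db major (I), Eb minor (ii), F minor (iii), Gb major (IV), Ab major (V), Bb minor (vi), C diminished (vii°).
Matching root and quality in both lists: Bb minor, C diminished, Db major, Eb minor, F minor, Gb major, Ab major.
That gives 7 common triads.

7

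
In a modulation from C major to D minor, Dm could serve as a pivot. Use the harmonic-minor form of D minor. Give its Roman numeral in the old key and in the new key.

ii in C major; i in D minor

The scale of C major is C D E F G A B; D is degree 2, and the triad built there (D-F-A) is minor, so it is ii.
The scale of D minor (harmonic minor) is D E F G A Bb C#; D is degree 1, and the triad built there (D-F-A) is minor, so it is i.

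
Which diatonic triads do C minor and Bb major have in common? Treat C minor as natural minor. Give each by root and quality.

Cm, Eb, Gm, Bb

Triads in C minor (natural minor): Cm (i), Ddim (ii°), Eb (III), Fm (iv), Gm (v), Ab (VI), Bb (VII).
Triads in Bb major: Bb (I), Cm (ii), Dm (iii), Eb (IV), F (V), Gm (vi), Adim (vii°).
Shared triads with their functions: Cm (i in C minor, ii in Bb major); Eb (III in C minor, IV in Bb major); Gm (v in C minor, vi in Bb major); Bb (VII in C minor, I in Bb major).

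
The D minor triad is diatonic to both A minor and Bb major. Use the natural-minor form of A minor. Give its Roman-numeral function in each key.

iv in A minor; iii in Bb major

The scale of A minor (natural minor) is A B C D E F G; D is degree 4, and the triad built there (D-F-A) is minor, so it is iv.
The scale of Bb major is Bb C D Eb F G A; D is degree 3, and the triad built there (D-F-A) is minor, so it is iii.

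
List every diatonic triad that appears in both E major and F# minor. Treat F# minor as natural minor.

Triads in E major: E (I), F#m (ii), G#m (iii), A (IV), B (V), C#m (vi), D#dim (vii°).
Triads in F# minor (natural minor): F#m (i), G#dim (ii°), A (III), Bm (iv), C#m (v), D (VI), E (VII).
Shared triads with their functions: E (I in E major, VII in F# minor); F#m (ii in E major, i in F# minor); A (IV in E major, III in F# minor); C#m (vi in E major, v in F# minor).

E, F#m, A, C#m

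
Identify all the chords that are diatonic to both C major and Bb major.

Dm, F

Triads in C major: C (I), Dm (ii), Em (iii), F (IV), G (V), Am (vi), Bdim (vii°).
Triads in Bb major: Bb (I), Cm (ii), Dm (iii), Eb (IV), F (V), Gm (vi), Adim (vii°).
Shared triads with their functions: Dm (ii in C major, iii in Bb major); F (IV in C major, V in Bb major).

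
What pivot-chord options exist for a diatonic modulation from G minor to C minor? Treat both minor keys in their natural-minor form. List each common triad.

Gm, Bb, Cm, Eb

Triads in G minor (natural minor): Gm (i), Adim (ii°), Bb (III), Cm (iv), Dm (v), Eb (VI), F (VII).
Triads in C minor (natural minor): Cm (i), Ddim (ii°), Eb (III), Fm (iv), Gm (v), Ab (VI), Bb (VII).
Shared triads with their functions: Gm (i in G minor, v in C minor); Bb (III in G minor, VII in C minor); Cm (iv in G minor, i in C minor); Eb (VI in G minor, III in C minor).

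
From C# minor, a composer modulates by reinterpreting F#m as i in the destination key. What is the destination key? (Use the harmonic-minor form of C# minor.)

F# minor

The numeral i denotes a minor triad on scale degree 1. With F# on degree 1, the tonic of the new key is F#.
Degree 1 carries a minor triad in minor keys, so the destination is F# minor.
Check: the diatonic triads of F# minor (natural minor) are F#m (i), G#dim (ii°), A (III), Bm (iv), C#m (v), D (VI), E (VII) — F#m is indeed i.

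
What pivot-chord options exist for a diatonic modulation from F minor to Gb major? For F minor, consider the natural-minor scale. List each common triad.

Triads in F minor (natural minor): Fm (i), Gdim (ii°), Ab (III), Bbm (iv), Cm (v), Db (VI), Eb (VII).
Triads in Gb major: Gb (I), Abm (ii), Bbm (iii), Cb (IV), Db (V), Ebm (vi), Fdim (vii°).
Shared triads with their functions: Bbm (iv in F minor, iii in Gb major); Db (VI in F minor, V in Gb major).

Bbm, Db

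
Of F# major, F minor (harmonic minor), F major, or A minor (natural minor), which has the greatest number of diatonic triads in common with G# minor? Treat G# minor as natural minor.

Triads of G# minor (natural minor): G# minor (i), A# diminished (ii°), B major (III), C# minor (iv), D# minor (v), E major (VI), F# major (VII).
F# major shares 4: G#m, B, D#m, F#.
F minor (harmonic minor) shares 0: none.
F major shares 0: none.
A minor (natural minor) shares 0: none.
The most common triads (4) are shared with F# major.

F# major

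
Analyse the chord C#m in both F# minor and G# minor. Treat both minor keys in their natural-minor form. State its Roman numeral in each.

v in F# minor; iv in G# minor

The scale of F# minor (natural minor) is F# G# A B C# D E; C# is degree 5, and the triad built there (C#-E-G#) is minor, so it is v.
The scale of G# minor (natural minor) is G# A# B C# D# E F#; C# is degree 4, and the triad built there (C#-E-G#) is minor, so it is iv.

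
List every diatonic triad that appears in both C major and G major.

C, Em, G, Am

Triads in C major: C (I), Dm (ii), Em (iii), F (IV), G (V), Am (vi), Bdim (vii°).
Triads in G major: G (I), Am (ii), Bm (iii), C (IV), D (V), Em (vi), F♯dim (vii°).
Shared triads with their functions: C (I in C major, IV in G major); Em (iii in C major, vi in G major); G (V in C major, I in G major); Am (vi in C major, ii in G major).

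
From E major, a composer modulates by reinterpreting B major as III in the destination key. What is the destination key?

G# minor

The numeral III denotes a major triad on scale degree 3. With B on degree 3, the tonic of the new key is G#.
Degree 3 carries a major triad in natural-minor keys, so the destination is G# minor.
Check: the diatonic triads of G# minor (natural minor) are G#m (i), A#dim (ii°), B (III), C#m (iv), D#m (v), E (VI), F# (VII) — B major is indeed III.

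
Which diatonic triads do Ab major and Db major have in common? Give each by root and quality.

Triads in Ab major: Ab (I), Bbm (ii), Cm (iii), Db (IV), Eb (V), Fm (vi), Gdim (vii°).
Triads in Db major: Db (I), Ebm (ii), Fm (iii), Gb (IV), Ab (V), Bbm (vi), Cdim (vii°).
Shared triads with their functions: Ab (I in Ab major, V in Db major); Bbm (ii in Ab major, vi in Db major); Db (IV in Ab major, I in Db major); Fm (vi in Ab major, iii in Db major).

Ab, Bbm, Db, Fm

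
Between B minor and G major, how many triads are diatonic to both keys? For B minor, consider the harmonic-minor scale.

Diatonic triads of B minor (harmonic minor): Bm (i), C#dim (ii°), Daug (III+), Em (iv), F# (V), G (VI), A#dim (vii°).
Diatonic triads of G major: G (I), Am (ii), Bm (iii), C (IV), D (V), Em (vi), F#dim (vii°).
Matching root and quality in both lists: Bm, Em, G.
That gives 3 common triads.

3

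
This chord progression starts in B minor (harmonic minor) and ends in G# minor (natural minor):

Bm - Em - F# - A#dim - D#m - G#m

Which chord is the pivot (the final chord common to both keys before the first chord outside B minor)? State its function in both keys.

A#dim — vii° in B minor, ii° in G# minor

Chords diatonic to B minor: Bm, C#dim, Daug, Em, F#, G, A#dim.
Reading the progression, the first chord not in that set is D#m, so the modulation leaves B minor there.
The chord immediately before D#m is A#dim, which is diatonic to both keys: vii° in B minor and ii° in G# minor.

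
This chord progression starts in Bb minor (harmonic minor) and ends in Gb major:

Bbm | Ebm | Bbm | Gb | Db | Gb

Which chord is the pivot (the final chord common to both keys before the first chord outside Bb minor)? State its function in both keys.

Chords diatonic to Bb minor: Bbm, Cdim, Dbaug, Ebm, F, Gb, Adim.
Reading the progression, the first chord not in that set is Db, so the modulation leaves Bb minor there.
The chord immediately before Db is Gb, which is diatonic to both keys: VI in Bb minor and I in Gb major.

Gb — VI in Bb minor, I in Gb major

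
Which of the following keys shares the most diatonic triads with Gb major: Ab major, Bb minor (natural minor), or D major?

Bb minor

Triads of Gb major: Gb major (I), Ab minor (ii), Bb minor (iii), Cb major (IV), Db major (V), Eb minor (vi), F diminished (vii°).
Ab major shares 2: Bbm, Db.
Bb minor (natural minor) shares 4: Gb, Bbm, Db, Ebm.
D major shares 0: none.
The most common triads (4) are shared with Bb minor.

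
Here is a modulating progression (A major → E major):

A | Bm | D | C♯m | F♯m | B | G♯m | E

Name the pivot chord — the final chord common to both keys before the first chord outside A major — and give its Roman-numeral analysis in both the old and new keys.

F♯m — vi in A major, ii in E major

Chords diatonic to A major: A, Bm, C♯m, D, E, F♯m, G♯dim.
Reading the progression, the first chord not in that set is B, so the modulation leaves A major there.
The chord immediately before B is F♯m, which is diatonic to both keys: vi in A major and ii in E major.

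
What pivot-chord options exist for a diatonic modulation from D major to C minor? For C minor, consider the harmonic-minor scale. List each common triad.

Triads in D major: D major (I), E minor (ii), F# minor (iii), G major (IV), A major (V), B minor (vi), C# diminished (vii°).
Triads in C minor (harmonic minor): C minor (i), D diminished (ii°), Eb augmented (III+), F minor (iv), G major (V), Ab major (VI), B diminished (vii°).
Shared triads with their functions: G major (IV in D major, V in C minor).

G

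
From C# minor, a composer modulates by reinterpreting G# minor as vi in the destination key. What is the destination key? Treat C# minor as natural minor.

B major

The numeral vi denotes a minor triad on scale degree 6. With G# on degree 6, the tonic of the new key is B.
Degree 6 carries a minor triad in major keys, so the destination is B major.
Check: the diatonic triads of B major are B (I), C#m (ii), D#m (iii), E (IV), F# (V), G#m (vi), A#dim (vii°) — G# minor is indeed vi.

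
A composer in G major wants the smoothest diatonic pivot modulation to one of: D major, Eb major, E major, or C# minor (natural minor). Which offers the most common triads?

D major

Triads of G major: G major (I), A minor (ii), B minor (iii), C major (IV), D major (V), E minor (vi), F# diminished (vii°).
D major shares 4: G, Bm, D, Em.
Eb major shares 0: none.
E major shares 0: none.
C# minor (natural minor) shares 0: none.
The most common triads (4) are shared with D major.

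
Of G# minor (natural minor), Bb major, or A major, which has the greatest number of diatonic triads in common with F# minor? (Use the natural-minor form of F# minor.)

Triads of F# minor (natural minor): F# minor (i), G# diminished (ii°), A major (III), B minor (iv), C# minor (v), D major (VI), E major (VII).
G# minor (natural minor) shares 2: C#m, E.
Bb major shares 0: none.
A major shares 7: F#m, G#dim, A, Bm, C#m, D, E.
The most common triads (7) are shared with A major.

A major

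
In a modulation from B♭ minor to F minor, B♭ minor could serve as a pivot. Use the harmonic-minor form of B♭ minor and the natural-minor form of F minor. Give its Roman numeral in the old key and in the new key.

The scale of B♭ minor (harmonic minor) is B♭ C D♭ E♭ F G♭ A; B♭ is degree 1, and the triad built there (B♭-D♭-F) is minor, so it is i.
The scale of F minor (natural minor) is F G A♭ B♭ C D♭ E♭; B♭ is degree 4, and the triad built there (B♭-D♭-F) is minor, so it is iv.

i in B♭ minor; iv in F minor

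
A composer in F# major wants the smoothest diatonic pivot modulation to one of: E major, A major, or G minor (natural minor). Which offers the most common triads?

E major

Triads of F# major: F# (I), G#m (ii), A#m (iii), B (IV), C# (V), D#m (vi), E#dim (vii°).
E major shares 2: G#m, B.
A major shares 0: none.
G minor (natural minor) shares 0: none.
The most common triads (2) are shared with E major.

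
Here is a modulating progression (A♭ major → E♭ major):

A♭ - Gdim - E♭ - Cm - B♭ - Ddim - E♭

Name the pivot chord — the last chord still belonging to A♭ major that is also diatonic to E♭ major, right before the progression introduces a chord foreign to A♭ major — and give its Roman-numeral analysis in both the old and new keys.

Cm — iii in A♭ major, vi in E♭ major

Chords diatonic to A♭ major: A♭, B♭m, Cm, D♭, E♭, Fm, Gdim.
Reading the progression, the first chord not in that set is B♭, so the modulation leaves A♭ major there.
The chord immediately before B♭ is Cm, which is diatonic to both keys: iii in A♭ major and vi in E♭ major.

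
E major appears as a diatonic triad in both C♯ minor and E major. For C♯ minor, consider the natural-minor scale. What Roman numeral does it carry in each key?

III in C♯ minor; I in E major

The scale of C♯ minor (natural minor) is C♯ D♯ E F♯ G♯ A B; E is degree 3, and the triad built there (E-G♯-B) is major, so it is III.
The scale of E major is E F♯ G♯ A B C♯ D♯; E is degree 1, and the triad built there (E-G♯-B) is major, so it is I.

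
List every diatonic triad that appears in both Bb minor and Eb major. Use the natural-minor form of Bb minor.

Triads in Bb minor (natural minor): Bbm (i), Cdim (ii°), Db (III), Ebm (iv), Fm (v), Gb (VI), Ab (VII).
Triads in Eb major: Eb (I), Fm (ii), Gm (iii), Ab (IV), Bb (V), Cm (vi), Ddim (vii°).
Shared triads with their functions: Fm (v in Bb minor, ii in Eb major); Ab (VII in Bb minor, IV in Eb major).

Fm, Ab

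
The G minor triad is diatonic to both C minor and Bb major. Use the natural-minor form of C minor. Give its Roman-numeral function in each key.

v in C minor; vi in Bb major

The scale of C minor (natural minor) is C D Eb F G Ab Bb; G is degree 5, and the triad built there (G-Bb-D) is minor, so it is v.
The scale of Bb major is Bb C D Eb F G A; G is degree 6, and the triad built there (G-Bb-D) is minor, so it is vi.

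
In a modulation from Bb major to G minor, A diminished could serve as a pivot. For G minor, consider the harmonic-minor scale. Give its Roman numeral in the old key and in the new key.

vii° in Bb major; ii° in G minor

The scale of Bb major is Bb C D Eb F G A; A is degree 7, and the triad built there (A-C-Eb) is diminished, so it is vii°.
The scale of G minor (harmonic minor) is G A Bb C D Eb F#; A is degree 2, and the triad built there (A-C-Eb) is diminished, so it is ii°.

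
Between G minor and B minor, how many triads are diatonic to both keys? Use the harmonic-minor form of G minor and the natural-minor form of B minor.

1

Diatonic triads of G minor (harmonic minor): G minor (i), A diminished (ii°), B♭ augmented (III+), C minor (iv), D major (V), E♭ major (VI), F♯ diminished (vii°).
Diatonic triads of B minor (natural minor): B minor (i), C♯ diminished (ii°), D major (III), E minor (iv), F♯ minor (v), G major (VI), A major (VII).
Matching root and quality in both lists: D major.
That gives 1 common triad.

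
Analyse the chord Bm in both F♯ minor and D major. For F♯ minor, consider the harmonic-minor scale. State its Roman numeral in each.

The scale of F♯ minor (harmonic minor) is F♯ G♯ A B C♯ D E♯; B is degree 4, and the triad built there (B-D-F♯) is minor, so it is iv.
The scale of D major is D E F♯ G A B C♯; B is degree 6, and the triad built there (B-D-F♯) is minor, so it is vi.

iv in F♯ minor; vi in D major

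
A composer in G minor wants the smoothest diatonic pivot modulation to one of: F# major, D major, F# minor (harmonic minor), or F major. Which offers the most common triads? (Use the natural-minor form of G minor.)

Triads of G minor (natural minor): Gm (i), Adim (ii°), Bb (III), Cm (iv), Dm (v), Eb (VI), F (VII).
F# major shares 0: none.
D major shares 0: none.
F# minor (harmonic minor) shares 0: none.
F major shares 4: Gm, Bb, Dm, F.
The most common triads (4) are shared with F major.

F major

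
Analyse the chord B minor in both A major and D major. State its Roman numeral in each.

ii in A major; vi in D major

The scale of A major is A B C# D E F# G#; B is degree 2, and the triad built there (B-D-F#) is minor, so it is ii.
The scale of D major is D E F# G A B C#; B is degree 6, and the triad built there (B-D-F#) is minor, so it is vi.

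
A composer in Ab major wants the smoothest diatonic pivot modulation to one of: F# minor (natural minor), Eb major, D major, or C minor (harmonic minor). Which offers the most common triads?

Triads of Ab major: Ab (I), Bbm (ii), Cm (iii), Db (IV), Eb (V), Fm (vi), Gdim (vii°).
F# minor (natural minor) shares 0: none.
Eb major shares 4: Ab, Cm, Eb, Fm.
D major shares 0: none.
C minor (harmonic minor) shares 3: Ab, Cm, Fm.
The most common triads (4) are shared with Eb major.

Eb major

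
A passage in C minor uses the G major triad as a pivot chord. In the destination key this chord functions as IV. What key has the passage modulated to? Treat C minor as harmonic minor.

D major

The numeral IV denotes a major triad on scale degree 4. With G on degree 4, the tonic of the new key is D.
Degree 4 carries a major triad in major keys, so the destination is D major.
Check: the diatonic triads of D major are D (I), Em (ii), F♯m (iii), G (IV), A (V), Bm (vi), C♯dim (vii°) — G major is indeed IV.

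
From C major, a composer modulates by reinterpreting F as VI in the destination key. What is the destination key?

The numeral VI denotes a major triad on scale degree 6. With F on degree 6, the tonic of the new key is A.
Degree 6 carries a major triad in minor keys, so the destination is A minor.
Check: the diatonic triads of A minor (natural minor) are Am (i), Bdim (ii°), C (III), Dm (iv), Em (v), F (VI), G (VII) — F is indeed VI.

A minor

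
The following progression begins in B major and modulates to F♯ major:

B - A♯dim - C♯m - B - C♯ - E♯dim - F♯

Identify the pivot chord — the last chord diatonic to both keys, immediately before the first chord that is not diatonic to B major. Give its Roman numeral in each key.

B — I in B major, IV in F♯ major

Chords diatonic to B major: B, C♯m, D♯m, E, F♯, G♯m, A♯dim.
Reading the progression, the first chord not in that set is C♯, so the modulation leaves B major there.
The chord immediately before C♯ is B, which is diatonic to both keys: I in B major and IV in F♯ major.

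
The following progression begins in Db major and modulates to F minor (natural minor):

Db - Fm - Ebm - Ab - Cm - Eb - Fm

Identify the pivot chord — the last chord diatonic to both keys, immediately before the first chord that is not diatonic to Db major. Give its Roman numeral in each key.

Ab — V in Db major, III in F minor

Chords diatonic to Db major: Db, Ebm, Fm, Gb, Ab, Bbm, Cdim.
Reading the progression, the first chord not in that set is Cm, so the modulation leaves Db major there.
The chord immediately before Cm is Ab, which is diatonic to both keys: V in Db major and III in F minor.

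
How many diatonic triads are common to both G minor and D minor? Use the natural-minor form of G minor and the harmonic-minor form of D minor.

Diatonic triads of G minor (natural minor): G minor (i), A diminished (ii°), Bb major (III), C minor (iv), D minor (v), Eb major (VI), F major (VII).
Diatonic triads of D minor (harmonic minor): D minor (i), E diminished (ii°), F augmented (III+), G minor (iv), A major (V), Bb major (VI), C# diminished (vii°).
Matching root and quality in both lists: G minor, Bb major, D minor.
That gives 3 common triads.

3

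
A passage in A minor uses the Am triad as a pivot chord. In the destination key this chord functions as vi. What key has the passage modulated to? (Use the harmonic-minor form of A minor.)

C major

The numeral vi denotes a minor triad on scale degree 6. With A on degree 6, the tonic of the new key is C.
Degree 6 carries a minor triad in major keys, so the destination is C major.
Check: the diatonic triads of C major are C (I), Dm (ii), Em (iii), F (IV), G (V), Am (vi), Bdim (vii°) — Am is indeed vi.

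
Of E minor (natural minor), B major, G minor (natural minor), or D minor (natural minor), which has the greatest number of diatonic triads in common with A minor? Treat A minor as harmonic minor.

Triads of A minor (harmonic minor): A minor (i), B diminished (ii°), C augmented (III+), D minor (iv), E major (V), F major (VI), G# diminished (vii°).
E minor (natural minor) shares 1: Am.
B major shares 1: E.
G minor (natural minor) shares 2: Dm, F.
D minor (natural minor) shares 3: Am, Dm, F.
The most common triads (3) are shared with D minor.

D minor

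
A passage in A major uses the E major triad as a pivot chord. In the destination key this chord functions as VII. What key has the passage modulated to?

The numeral VII denotes a major triad on scale degree 7. With E on degree 7, the tonic of the new key is F#.
Degree 7 carries a major triad in natural-minor keys, so the destination is F# minor.
Check: the diatonic triads of F# minor (natural minor) are F#m (i), G#dim (ii°), A (III), Bm (iv), C#m (v), D (VI), E (VII) — E major is indeed VII.

F# minor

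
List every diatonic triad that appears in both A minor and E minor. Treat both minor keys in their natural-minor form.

Triads in A minor (natural minor): A minor (i), B diminished (ii°), C major (III), D minor (iv), E minor (v), F major (VI), G major (VII).
Triads in E minor (natural minor): E minor (i), F# diminished (ii°), G major (III), A minor (iv), B minor (v), C major (VI), D major (VII).
Shared triads with their functions: A minor (i in A minor, iv in E minor); C major (III in A minor, VI in E minor); E minor (v in A minor, i in E minor); G major (VII in A minor, III in E minor).

Am, C, Em, G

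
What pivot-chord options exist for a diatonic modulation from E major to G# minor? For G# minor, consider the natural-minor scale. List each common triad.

Triads in E major: E major (I), F# minor (ii), G# minor (iii), A major (IV), B major (V), C# minor (vi), D# diminished (vii°).
Triads in G# minor (natural minor): G# minor (i), A# diminished (ii°), B major (III), C# minor (iv), D# minor (v), E major (VI), F# major (VII).
Shared triads with their functions: E major (I in E major, VI in G# minor); G# minor (iii in E major, i in G# minor); B major (V in E major, III in G# minor); C# minor (vi in E major, iv in G# minor).

E, G#m, B, C#m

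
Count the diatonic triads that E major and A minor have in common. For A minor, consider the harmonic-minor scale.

1

Diatonic triads of E major: E (I), F♯m (ii), G♯m (iii), A (IV), B (V), C♯m (vi), D♯dim (vii°).
Diatonic triads of A minor (harmonic minor): Am (i), Bdim (ii°), Caug (III+), Dm (iv), E (V), F (VI), G♯dim (vii°).
Matching root and quality in both lists: E.
That gives 1 common triad.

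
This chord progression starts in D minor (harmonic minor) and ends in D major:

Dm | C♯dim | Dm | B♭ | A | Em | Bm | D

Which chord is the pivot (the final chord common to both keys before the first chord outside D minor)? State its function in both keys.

Chords diatonic to D minor: Dm, Edim, Faug, Gm, A, B♭, C♯dim.
Reading the progression, the first chord not in that set is Em, so the modulation leaves D minor there.
The chord immediately before Em is A, which is diatonic to both keys: V in D minor and V in D major.

A — V in D minor, V in D major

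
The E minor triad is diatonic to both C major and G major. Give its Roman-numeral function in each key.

iii in C major; vi in G major

The scale of C major is C D E F G A B; E is degree 3, and the triad built there (E-G-B) is minor, so it is iii.
The scale of G major is G A B C D E F#; E is degree 6, and the triad built there (E-G-B) is minor, so it is vi.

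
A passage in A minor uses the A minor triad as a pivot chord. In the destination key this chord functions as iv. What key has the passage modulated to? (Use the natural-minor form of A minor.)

The numeral iv denotes a minor triad on scale degree 4. With A on degree 4, the tonic of the new key is E.
Degree 4 carries a minor triad in minor keys, so the destination is E minor.
Check: the diatonic triads of E minor (natural minor) are Em (i), F♯dim (ii°), G (III), Am (iv), Bm (v), C (VI), D (VII) — A minor is indeed iv.

E minor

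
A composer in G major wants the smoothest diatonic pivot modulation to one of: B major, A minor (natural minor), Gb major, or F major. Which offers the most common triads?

A minor

Triads of G major: G (I), Am (ii), Bm (iii), C (IV), D (V), Em (vi), F#dim (vii°).
B major shares 0: none.
A minor (natural minor) shares 4: G, Am, C, Em.
Gb major shares 0: none.
F major shares 2: Am, C.
The most common triads (4) are shared with A minor.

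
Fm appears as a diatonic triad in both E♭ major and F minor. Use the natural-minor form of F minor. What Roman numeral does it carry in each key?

ii in E♭ major; i in F minor

The scale of E♭ major is E♭ F G A♭ B♭ C D; F is degree 2, and the triad built there (F-A♭-C) is minor, so it is ii.
The scale of F minor (natural minor) is F G A♭ B♭ C D♭ E♭; F is degree 1, and the triad built there (F-A♭-C) is minor, so it is i.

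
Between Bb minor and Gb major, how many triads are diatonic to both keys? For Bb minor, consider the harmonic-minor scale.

3

Diatonic triads of Bb minor (harmonic minor): Bb minor (i), C diminished (ii°), Db augmented (III+), Eb minor (iv), F major (V), Gb major (VI), A diminished (vii°).
Diatonic triads of Gb major: Gb major (I), Ab minor (ii), Bb minor (iii), Cb major (IV), Db major (V), Eb minor (vi), F diminished (vii°).
Matching root and quality in both lists: Bb minor, Eb minor, Gb major.
That gives 3 common triads.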